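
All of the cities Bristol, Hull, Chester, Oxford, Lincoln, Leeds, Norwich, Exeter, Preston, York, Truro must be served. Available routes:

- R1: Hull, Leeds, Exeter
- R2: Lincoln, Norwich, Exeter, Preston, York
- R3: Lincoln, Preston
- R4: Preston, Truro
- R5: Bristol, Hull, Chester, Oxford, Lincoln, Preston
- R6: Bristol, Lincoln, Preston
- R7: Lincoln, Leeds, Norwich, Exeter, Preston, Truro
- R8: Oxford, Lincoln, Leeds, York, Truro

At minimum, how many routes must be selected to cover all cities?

R2, R5, R7 together cover {Bristol, Hull, Chester, Oxford, Lincoln, Leeds, Norwich, Exeter, Preston, York, Truro} — every city.
No 2 of the 8 routes cover everything (all 28 pairs fall short), so 3 is minimum.

3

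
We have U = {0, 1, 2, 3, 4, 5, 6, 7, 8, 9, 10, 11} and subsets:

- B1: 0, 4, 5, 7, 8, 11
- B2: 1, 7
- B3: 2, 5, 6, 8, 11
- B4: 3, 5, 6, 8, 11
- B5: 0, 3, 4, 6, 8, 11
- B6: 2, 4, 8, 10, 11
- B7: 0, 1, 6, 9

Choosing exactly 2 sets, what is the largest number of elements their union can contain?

Choosing B1, B7 covers {0, 1, 4, 5, 6, 7, 8, 9, 11} — 9 elements.
No choice of 2 sets does better; here 2, 3, 10 are left uncovered.

9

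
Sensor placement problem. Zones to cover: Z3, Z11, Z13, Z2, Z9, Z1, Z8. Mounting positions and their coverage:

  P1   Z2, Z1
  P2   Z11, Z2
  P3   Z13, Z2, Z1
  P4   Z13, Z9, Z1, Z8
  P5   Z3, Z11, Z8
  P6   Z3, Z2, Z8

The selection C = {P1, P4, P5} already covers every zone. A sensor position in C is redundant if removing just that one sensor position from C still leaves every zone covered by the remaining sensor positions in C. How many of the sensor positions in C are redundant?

Drop P1: Z2 uncovered — not redundant.
Drop P4: Z13, Z9 uncovered — not redundant.
Drop P5: Z3, Z11 uncovered — not redundant.
None of the sensor positions in C is redundant.

0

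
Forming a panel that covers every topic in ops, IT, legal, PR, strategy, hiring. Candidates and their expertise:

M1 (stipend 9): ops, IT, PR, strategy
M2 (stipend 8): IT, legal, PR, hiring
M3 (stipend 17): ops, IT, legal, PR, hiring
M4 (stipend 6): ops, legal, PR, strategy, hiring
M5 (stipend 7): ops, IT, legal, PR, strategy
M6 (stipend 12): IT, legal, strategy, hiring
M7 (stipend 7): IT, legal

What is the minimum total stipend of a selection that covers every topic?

M4, M5 cover every topic at stipend 6 + 7 = 13.
Any cover uses at least 2 members; among all covering selections none totals below 13.

13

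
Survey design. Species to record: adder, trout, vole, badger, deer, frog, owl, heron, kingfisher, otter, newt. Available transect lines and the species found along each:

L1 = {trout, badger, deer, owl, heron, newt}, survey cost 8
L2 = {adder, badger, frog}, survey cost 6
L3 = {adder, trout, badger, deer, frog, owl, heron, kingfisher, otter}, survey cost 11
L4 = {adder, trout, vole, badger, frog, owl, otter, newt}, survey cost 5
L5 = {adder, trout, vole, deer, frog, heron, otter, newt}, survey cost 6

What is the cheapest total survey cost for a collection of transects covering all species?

L3, L4 cover every species at survey cost 11 + 5 = 16.
Any cover uses at least 2 transects; among all covering selections none totals below 16.
Greedy by coverage-per-survey cost would pick L4, L5, L3 for 22 — worse than the optimum 16.

16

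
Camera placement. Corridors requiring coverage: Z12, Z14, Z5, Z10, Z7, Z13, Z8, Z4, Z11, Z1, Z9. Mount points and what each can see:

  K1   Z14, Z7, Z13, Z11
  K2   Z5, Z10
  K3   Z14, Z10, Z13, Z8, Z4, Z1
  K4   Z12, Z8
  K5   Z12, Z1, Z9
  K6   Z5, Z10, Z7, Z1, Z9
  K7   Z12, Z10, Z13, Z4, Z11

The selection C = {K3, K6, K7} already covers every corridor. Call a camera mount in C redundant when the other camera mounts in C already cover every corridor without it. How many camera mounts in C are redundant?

Drop K3: Z14, Z8 uncovered — not redundant.
Drop K6: Z5, Z7, Z9 uncovered — not redundant.
Drop K7: Z12, Z11 uncovered — not redundant.
None of the camera mounts in C is redundant.

0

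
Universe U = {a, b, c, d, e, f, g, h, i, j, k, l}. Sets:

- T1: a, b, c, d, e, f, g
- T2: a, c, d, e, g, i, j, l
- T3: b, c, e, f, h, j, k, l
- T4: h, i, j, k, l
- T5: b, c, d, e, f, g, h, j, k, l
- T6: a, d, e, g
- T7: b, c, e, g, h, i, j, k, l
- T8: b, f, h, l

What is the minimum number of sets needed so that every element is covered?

2

T1, T4 together cover {a, b, c, d, e, f, g, h, i, j, k, l} — every element.
No single set contains all 12 elements, so 2 is optimal.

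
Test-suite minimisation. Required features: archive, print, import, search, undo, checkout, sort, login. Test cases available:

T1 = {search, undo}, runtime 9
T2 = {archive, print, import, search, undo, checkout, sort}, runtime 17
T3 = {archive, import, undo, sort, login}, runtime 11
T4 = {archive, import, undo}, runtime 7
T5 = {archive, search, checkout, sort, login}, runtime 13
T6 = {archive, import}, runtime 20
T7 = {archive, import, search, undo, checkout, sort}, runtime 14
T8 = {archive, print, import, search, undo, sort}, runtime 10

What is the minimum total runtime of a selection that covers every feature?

23

T5, T8 cover every feature at runtime 13 + 10 = 23.
Any cover uses at least 2 test cases; among all covering selections none totals below 23.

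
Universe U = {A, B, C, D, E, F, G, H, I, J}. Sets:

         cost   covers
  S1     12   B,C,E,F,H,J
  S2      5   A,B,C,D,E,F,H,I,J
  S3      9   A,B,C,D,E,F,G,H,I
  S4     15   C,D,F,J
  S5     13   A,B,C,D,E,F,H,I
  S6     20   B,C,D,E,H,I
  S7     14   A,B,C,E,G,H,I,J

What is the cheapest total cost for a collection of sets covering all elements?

14

S2, S3 cover every element at cost 5 + 9 = 14.
Any cover uses at least 2 sets; among all covering selections none totals below 14.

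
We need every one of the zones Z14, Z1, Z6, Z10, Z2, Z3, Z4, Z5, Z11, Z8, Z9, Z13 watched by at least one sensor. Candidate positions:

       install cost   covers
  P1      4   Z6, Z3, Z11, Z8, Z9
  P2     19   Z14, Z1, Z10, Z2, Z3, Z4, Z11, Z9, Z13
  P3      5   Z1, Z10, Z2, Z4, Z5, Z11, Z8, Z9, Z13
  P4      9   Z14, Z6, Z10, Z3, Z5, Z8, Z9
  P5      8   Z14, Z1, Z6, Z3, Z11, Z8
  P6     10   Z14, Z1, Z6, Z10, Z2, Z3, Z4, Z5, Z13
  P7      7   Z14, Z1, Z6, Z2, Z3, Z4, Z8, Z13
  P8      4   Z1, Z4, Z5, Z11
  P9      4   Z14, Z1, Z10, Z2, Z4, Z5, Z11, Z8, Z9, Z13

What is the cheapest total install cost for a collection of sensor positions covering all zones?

8

P1, P9 cover every zone at install cost 4 + 4 = 8.
Any cover uses at least 2 sensor positions; among all covering selections none totals below 8.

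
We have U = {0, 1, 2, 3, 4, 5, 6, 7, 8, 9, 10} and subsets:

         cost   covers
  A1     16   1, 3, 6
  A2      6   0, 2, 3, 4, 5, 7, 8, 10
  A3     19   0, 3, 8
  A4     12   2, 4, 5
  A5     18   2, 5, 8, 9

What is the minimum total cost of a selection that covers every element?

A1, A2, A5 cover every element at cost 16 + 6 + 18 = 40.
Any cover uses at least 3 sets; among all covering selections none totals below 40.

40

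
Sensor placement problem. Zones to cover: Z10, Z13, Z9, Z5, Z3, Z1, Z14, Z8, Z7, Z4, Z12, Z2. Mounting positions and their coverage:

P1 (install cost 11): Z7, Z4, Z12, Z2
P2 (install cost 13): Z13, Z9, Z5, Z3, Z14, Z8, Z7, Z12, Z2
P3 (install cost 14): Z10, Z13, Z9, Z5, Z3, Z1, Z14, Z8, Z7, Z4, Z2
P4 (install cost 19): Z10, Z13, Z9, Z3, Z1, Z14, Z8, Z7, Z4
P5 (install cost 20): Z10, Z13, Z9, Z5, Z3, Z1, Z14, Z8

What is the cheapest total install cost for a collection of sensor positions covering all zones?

25

P1, P3 cover every zone at install cost 11 + 14 = 25.
Any cover uses at least 2 sensor positions; among all covering selections none totals below 25.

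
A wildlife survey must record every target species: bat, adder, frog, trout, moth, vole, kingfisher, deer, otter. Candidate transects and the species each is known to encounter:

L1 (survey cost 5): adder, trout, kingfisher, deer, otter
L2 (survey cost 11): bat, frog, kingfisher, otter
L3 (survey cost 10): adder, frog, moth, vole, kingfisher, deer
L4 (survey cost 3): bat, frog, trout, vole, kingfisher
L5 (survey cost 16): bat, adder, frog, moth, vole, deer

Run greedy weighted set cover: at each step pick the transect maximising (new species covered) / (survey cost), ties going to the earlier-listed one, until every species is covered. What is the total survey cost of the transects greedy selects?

Pick 1: L4 adds 5 new (bat, frog, trout, vole, kingfisher) at survey cost 3 (ratio 5/3).
Pick 2: L1 adds 3 new (adder, deer, otter) at survey cost 5 (ratio 3/5).
Pick 3: L3 adds 1 new (moth) at survey cost 10 (ratio 1/10).
Greedy total survey cost: 3 + 5 + 10 = 18.

18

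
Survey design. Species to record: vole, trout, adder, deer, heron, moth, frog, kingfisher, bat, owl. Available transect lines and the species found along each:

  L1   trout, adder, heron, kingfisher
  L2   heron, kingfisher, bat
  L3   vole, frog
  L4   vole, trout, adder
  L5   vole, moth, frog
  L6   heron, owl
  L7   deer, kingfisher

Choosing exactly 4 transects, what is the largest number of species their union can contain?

Choosing L1, L2, L5, L6 covers {vole, trout, adder, heron, moth, frog, kingfisher, bat, owl} — 9 species.
No choice of 4 transects does better; here deer is left uncovered.

9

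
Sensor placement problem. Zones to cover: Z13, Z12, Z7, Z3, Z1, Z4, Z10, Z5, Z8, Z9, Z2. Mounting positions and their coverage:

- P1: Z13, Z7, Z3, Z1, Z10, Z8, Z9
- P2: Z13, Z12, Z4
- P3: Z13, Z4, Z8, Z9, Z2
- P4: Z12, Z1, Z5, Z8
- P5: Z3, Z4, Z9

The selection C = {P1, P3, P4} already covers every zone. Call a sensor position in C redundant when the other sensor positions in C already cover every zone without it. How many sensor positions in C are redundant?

0

Drop P1: Z7, Z3, Z10 uncovered — not redundant.
Drop P3: Z4, Z2 uncovered — not redundant.
Drop P4: Z12, Z5 uncovered — not redundant.
None of the sensor positions in C is redundant.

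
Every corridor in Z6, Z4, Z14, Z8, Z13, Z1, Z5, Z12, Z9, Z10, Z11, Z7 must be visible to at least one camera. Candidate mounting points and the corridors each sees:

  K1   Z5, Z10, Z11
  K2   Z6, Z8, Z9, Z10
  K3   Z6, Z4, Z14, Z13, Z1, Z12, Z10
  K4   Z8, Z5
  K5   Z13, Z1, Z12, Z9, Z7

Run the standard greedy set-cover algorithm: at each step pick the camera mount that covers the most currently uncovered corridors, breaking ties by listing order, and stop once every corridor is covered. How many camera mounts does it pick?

Pick 1: K3 covers 7 new corridors (Z6, Z4, Z14, Z13, Z1, Z12, Z10).
Pick 2: K1 covers 2 new corridors (Z5, Z11).
Pick 3: K2 covers 2 new corridors (Z8, Z9).
Pick 4: K5 covers 1 new corridors (Z7).
Greedy uses 4 camera mounts.

4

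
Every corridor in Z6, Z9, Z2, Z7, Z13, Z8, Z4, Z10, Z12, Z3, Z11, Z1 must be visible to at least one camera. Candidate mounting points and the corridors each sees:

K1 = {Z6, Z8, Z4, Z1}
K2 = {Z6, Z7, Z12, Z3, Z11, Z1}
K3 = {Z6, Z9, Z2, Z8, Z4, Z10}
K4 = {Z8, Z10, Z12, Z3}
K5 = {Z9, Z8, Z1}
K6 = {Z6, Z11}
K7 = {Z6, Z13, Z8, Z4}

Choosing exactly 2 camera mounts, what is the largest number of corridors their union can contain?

11

Choosing K2, K3 covers {Z6, Z9, Z2, Z7, Z8, Z4, Z10, Z12, Z3, Z11, Z1} — 11 corridors.
No choice of 2 camera mounts does better; here Z13 is left uncovered.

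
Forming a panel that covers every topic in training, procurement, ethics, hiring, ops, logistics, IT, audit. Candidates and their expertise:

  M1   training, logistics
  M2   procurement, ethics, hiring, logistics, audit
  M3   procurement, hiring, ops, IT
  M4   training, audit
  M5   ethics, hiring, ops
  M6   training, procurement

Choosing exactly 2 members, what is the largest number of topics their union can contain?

7

Choosing M2, M3 covers {procurement, ethics, hiring, ops, logistics, IT, audit} — 7 topics.
No choice of 2 members does better; here training is left uncovered.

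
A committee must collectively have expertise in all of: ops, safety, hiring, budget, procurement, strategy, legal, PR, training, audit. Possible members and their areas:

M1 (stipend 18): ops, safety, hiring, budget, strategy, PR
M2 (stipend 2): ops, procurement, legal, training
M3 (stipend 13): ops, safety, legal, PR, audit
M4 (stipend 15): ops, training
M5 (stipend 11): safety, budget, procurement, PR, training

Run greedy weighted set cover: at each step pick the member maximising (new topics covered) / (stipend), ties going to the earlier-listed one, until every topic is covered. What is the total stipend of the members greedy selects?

Pick 1: M2 adds 4 new (ops, procurement, legal, training) at stipend 2 (ratio 4/2).
Pick 2: M1 adds 5 new (safety, hiring, budget, strategy, PR) at stipend 18 (ratio 5/18).
Pick 3: M3 adds 1 new (audit) at stipend 13 (ratio 1/13).
Greedy total stipend: 2 + 18 + 13 = 33.

33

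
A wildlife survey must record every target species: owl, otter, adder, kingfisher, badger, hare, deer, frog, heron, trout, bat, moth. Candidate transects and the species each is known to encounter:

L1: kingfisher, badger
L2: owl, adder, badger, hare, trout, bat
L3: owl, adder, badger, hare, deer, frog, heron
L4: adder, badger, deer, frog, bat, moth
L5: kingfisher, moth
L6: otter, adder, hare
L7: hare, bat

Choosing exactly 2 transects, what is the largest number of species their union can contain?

Choosing L2, L3 covers {owl, adder, badger, hare, deer, frog, heron, trout, bat} — 9 species.
No choice of 2 transects does better; here otter, kingfisher, moth are left uncovered.

9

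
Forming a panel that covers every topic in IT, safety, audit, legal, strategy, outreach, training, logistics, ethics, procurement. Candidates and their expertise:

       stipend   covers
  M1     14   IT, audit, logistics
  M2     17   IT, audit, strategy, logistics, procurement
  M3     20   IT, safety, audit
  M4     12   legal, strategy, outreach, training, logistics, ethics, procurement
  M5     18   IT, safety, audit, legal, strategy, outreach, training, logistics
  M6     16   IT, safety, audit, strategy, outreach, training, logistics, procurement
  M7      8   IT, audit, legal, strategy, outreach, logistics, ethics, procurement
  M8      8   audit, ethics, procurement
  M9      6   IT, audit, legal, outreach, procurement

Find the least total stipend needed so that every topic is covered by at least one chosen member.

24

M6, M7 cover every topic at stipend 16 + 8 = 24.
Any cover uses at least 2 members; among all covering selections none totals below 24.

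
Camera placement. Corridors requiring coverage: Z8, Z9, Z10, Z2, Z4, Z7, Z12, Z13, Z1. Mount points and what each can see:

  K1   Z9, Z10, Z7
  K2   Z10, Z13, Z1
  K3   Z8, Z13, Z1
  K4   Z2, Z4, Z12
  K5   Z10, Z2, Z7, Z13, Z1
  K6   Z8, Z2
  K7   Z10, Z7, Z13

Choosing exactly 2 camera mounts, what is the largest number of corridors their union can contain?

7

Choosing K4, K5 covers {Z10, Z2, Z4, Z7, Z12, Z13, Z1} — 7 corridors.
No choice of 2 camera mounts does better; here Z8, Z9 are left uncovered.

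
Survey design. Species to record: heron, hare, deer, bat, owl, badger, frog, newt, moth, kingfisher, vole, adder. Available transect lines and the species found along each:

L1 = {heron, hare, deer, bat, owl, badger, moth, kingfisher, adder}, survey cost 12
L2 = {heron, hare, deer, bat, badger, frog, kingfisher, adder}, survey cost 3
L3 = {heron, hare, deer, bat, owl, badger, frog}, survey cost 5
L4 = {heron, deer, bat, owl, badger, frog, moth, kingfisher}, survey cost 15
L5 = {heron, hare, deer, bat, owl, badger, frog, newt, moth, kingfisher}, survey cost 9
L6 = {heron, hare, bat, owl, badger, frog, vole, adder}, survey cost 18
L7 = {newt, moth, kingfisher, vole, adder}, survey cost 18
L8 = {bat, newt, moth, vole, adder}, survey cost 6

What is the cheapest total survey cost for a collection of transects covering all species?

14

L2, L3, L8 cover every species at survey cost 3 + 5 + 6 = 14.
Any cover uses at least 2 transects; among all covering selections none totals below 14.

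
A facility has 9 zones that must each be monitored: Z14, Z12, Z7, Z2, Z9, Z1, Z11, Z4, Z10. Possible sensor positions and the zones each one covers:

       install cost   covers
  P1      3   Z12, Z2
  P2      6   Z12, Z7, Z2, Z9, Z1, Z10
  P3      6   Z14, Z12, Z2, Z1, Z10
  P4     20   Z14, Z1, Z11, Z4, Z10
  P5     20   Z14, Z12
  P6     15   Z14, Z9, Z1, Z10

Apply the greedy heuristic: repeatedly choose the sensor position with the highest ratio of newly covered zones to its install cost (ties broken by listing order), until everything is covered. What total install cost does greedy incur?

32

Pick 1: P2 adds 6 new (Z12, Z7, Z2, Z9, Z1, Z10) at install cost 6 (ratio 6/6).
Pick 2: P3 adds 1 new (Z14) at install cost 6 (ratio 1/6).
Pick 3: P4 adds 2 new (Z11, Z4) at install cost 20 (ratio 2/20).
Greedy total install cost: 6 + 6 + 20 = 32. (The true optimum is 26, so greedy overshoots here.)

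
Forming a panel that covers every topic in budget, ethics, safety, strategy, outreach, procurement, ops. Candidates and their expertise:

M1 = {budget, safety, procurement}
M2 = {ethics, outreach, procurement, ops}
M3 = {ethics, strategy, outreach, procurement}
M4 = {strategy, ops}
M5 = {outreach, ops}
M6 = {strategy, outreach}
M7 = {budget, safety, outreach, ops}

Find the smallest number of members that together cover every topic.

M3, M7 together cover {budget, ethics, safety, strategy, outreach, procurement, ops} — every topic.
No single member contains all 7 topics, so 2 is optimal.

2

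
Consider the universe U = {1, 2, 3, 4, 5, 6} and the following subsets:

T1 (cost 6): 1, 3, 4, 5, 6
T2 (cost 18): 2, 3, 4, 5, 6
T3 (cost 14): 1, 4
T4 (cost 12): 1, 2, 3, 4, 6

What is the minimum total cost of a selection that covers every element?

18

T1, T4 cover every element at cost 6 + 12 = 18.
Any cover uses at least 2 sets; among all covering selections none totals below 18.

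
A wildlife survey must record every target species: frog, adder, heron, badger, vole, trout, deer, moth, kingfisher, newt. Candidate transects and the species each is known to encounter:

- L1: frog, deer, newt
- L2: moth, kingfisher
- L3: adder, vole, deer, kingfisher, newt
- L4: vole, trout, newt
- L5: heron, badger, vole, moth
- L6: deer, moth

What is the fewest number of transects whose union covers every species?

4

L1, L3, L4, L5 together cover {frog, adder, heron, badger, vole, trout, deer, moth, kingfisher, newt} — every species.
No 3 of the 6 transects cover everything (all 20 triples fall short), so 4 is minimum.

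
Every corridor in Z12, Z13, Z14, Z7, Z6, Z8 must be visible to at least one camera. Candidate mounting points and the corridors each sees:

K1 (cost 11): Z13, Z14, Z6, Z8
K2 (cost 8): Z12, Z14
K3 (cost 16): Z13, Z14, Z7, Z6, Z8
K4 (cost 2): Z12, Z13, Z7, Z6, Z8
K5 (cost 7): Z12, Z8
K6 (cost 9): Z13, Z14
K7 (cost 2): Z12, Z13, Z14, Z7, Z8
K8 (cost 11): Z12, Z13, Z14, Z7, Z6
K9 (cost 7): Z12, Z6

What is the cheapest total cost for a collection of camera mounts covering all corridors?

K4, K7 cover every corridor at cost 2 + 2 = 4.
Any cover uses at least 2 camera mounts; among all covering selections none totals below 4.

4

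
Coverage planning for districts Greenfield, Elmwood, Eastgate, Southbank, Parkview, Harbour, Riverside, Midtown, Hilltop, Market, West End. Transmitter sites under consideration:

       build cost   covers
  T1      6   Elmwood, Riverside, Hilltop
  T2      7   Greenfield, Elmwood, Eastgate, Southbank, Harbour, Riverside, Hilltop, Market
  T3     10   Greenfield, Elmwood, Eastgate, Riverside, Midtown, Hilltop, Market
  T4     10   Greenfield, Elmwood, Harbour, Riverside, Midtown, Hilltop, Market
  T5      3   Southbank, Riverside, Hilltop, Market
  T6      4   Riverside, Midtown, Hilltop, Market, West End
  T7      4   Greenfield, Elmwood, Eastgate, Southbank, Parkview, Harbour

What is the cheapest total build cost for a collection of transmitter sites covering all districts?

T6, T7 cover every district at build cost 4 + 4 = 8.
Any cover uses at least 2 transmitter sites; among all covering selections none totals below 8.

8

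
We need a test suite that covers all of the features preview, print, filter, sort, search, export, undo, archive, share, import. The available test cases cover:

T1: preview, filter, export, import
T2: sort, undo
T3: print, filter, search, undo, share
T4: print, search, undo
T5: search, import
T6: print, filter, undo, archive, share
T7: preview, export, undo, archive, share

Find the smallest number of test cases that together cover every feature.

T1, T2, T3, T6 together cover {preview, print, filter, sort, search, export, undo, archive, share, import} — every feature.
No 3 of the 7 test cases cover everything (all 35 triples fall short), so 4 is minimum.

4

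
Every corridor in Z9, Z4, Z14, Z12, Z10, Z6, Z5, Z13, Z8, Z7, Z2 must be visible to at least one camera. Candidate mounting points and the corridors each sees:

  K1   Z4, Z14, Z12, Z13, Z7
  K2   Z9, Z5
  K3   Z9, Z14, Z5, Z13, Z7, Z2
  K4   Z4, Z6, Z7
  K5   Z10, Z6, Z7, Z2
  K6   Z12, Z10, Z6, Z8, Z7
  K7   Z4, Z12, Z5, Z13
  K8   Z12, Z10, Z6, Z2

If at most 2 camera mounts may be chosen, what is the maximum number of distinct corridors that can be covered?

Choosing K3, K6 covers {Z9, Z14, Z12, Z10, Z6, Z5, Z13, Z8, Z7, Z2} — 10 corridors.
No choice of 2 camera mounts does better; here Z4 is left uncovered.

10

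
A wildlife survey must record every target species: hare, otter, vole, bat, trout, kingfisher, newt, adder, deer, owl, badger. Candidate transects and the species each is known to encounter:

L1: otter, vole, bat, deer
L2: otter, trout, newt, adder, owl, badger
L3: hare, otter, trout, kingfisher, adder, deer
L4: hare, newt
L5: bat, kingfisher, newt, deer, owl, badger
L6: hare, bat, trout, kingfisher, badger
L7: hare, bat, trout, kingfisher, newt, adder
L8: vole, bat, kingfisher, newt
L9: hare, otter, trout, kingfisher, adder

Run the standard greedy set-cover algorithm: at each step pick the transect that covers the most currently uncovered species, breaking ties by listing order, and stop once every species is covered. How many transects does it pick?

3

Pick 1: L2 covers 6 new species (otter, trout, newt, adder, owl, badger).
Pick 2: L1 covers 3 new species (vole, bat, deer).
Pick 3: L3 covers 2 new species (hare, kingfisher).
Greedy uses 3 transects.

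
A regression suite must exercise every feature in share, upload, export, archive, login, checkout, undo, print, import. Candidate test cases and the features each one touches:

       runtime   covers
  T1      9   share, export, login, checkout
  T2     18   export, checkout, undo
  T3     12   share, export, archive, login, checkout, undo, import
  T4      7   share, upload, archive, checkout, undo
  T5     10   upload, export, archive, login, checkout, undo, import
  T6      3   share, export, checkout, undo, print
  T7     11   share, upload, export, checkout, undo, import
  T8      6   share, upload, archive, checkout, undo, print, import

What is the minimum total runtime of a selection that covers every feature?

T5, T6 cover every feature at runtime 10 + 3 = 13.
Any cover uses at least 2 test cases; among all covering selections none totals below 13.
Greedy by coverage-per-runtime would pick T6, T8, T1 for 18 — worse than the optimum 13.

13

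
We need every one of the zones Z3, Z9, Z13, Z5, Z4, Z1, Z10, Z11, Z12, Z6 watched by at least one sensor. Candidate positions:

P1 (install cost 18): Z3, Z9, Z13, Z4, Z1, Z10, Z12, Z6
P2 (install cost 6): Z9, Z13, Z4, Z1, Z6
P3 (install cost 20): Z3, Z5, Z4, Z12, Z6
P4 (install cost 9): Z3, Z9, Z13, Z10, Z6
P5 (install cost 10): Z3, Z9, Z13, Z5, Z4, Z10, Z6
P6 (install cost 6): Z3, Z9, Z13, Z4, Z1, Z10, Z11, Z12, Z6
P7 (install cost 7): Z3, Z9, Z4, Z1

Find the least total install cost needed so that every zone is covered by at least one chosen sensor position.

P5, P6 cover every zone at install cost 10 + 6 = 16.
Any cover uses at least 2 sensor positions; among all covering selections none totals below 16.

16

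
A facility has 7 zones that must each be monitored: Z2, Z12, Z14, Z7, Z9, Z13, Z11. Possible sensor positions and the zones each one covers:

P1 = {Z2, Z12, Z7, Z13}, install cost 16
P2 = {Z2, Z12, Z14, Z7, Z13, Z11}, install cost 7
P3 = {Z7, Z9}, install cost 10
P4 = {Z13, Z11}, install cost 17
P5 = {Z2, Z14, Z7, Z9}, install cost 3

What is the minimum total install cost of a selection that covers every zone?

10

P2, P5 cover every zone at install cost 7 + 3 = 10.
Any cover uses at least 2 sensor positions; among all covering selections none totals below 10.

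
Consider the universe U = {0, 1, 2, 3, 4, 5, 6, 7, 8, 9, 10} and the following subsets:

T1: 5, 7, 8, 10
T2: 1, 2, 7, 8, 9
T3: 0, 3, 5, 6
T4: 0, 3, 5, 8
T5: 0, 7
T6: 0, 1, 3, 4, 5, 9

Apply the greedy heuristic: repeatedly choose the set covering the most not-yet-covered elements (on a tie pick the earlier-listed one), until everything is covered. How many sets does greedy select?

Pick 1: T6 covers 6 new elements (0, 1, 3, 4, 5, 9).
Pick 2: T1 covers 3 new elements (7, 8, 10).
Pick 3: T2 covers 1 new elements (2).
Pick 4: T3 covers 1 new elements (6).
Greedy uses 4 sets.

4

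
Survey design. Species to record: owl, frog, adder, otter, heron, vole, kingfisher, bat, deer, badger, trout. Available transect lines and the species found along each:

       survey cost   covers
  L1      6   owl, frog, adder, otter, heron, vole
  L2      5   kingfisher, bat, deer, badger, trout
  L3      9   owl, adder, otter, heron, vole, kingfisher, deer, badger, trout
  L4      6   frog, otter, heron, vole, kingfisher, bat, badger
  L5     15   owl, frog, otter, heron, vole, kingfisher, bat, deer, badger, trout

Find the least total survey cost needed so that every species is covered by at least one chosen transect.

L1, L2 cover every species at survey cost 6 + 5 = 11.
Any cover uses at least 2 transects; among all covering selections none totals below 11.
Greedy by coverage-per-survey cost would pick L4, L3 for 15 — worse than the optimum 11.

11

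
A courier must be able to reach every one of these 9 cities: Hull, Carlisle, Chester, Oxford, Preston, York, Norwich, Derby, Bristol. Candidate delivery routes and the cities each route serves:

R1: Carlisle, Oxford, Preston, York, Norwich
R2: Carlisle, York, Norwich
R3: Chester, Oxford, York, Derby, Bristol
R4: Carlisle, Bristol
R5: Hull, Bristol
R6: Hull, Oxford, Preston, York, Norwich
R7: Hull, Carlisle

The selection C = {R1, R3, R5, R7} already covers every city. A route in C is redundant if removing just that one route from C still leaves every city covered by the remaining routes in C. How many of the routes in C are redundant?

Drop R1: Preston, Norwich uncovered — not redundant.
Drop R3: Chester, Derby uncovered — not redundant.
Drop R5: the rest still cover every city — redundant.
Drop R7: the rest still cover every city — redundant.
2 redundant: R5, R7.

2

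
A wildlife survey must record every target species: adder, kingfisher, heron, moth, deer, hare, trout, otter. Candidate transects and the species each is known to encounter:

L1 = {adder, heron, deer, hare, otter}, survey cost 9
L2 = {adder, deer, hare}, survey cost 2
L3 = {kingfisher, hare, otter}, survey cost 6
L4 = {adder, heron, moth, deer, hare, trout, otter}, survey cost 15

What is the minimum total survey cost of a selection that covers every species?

L3, L4 cover every species at survey cost 6 + 15 = 21.
Any cover uses at least 2 transects; among all covering selections none totals below 21.

21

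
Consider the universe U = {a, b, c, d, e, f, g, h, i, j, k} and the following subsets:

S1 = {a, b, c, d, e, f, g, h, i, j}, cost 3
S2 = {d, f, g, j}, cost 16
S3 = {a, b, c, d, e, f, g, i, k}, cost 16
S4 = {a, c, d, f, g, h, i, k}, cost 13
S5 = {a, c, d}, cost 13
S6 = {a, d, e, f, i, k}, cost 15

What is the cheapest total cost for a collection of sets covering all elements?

16

S1, S4 cover every element at cost 3 + 13 = 16.
Any cover uses at least 2 sets; among all covering selections none totals below 16.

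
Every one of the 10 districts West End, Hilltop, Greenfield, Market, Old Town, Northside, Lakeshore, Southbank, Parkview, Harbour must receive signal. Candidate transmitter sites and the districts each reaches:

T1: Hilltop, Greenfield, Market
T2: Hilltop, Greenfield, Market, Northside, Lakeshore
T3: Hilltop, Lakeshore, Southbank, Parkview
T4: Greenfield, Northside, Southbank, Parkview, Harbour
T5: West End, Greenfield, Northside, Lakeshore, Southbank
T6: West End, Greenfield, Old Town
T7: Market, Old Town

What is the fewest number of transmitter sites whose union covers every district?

3

T2, T4, T6 together cover {West End, Hilltop, Greenfield, Market, Old Town, Northside, Lakeshore, Southbank, Parkview, Harbour} — every district.
No 2 of the 7 transmitter sites cover everything (all 21 pairs fall short), so 3 is minimum.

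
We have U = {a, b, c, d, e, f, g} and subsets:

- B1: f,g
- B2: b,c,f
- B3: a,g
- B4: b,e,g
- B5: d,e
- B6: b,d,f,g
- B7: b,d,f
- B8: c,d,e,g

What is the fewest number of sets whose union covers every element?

B2, B3, B5 together cover {a, b, c, d, e, f, g} — every element.
No 2 of the 8 sets cover everything (all 28 pairs fall short), so 3 is minimum.

3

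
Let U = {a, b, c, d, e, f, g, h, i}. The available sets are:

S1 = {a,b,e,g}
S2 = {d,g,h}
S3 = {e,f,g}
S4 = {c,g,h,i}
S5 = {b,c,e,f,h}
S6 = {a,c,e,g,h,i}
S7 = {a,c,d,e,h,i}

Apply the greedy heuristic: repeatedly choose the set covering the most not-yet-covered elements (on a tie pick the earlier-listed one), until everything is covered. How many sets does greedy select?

3

Pick 1: S6 covers 6 new elements (a, c, e, g, h, i).
Pick 2: S5 covers 2 new elements (b, f).
Pick 3: S2 covers 1 new elements (d).
Greedy uses 3 sets.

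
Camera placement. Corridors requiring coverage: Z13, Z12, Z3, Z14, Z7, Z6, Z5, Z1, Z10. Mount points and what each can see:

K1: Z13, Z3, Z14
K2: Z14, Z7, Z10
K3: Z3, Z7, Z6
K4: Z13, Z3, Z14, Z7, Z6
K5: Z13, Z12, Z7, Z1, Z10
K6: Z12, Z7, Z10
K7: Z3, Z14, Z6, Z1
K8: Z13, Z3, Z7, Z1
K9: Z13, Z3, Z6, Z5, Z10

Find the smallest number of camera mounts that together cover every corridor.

K1, K5, K9 together cover {Z13, Z12, Z3, Z14, Z7, Z6, Z5, Z1, Z10} — every corridor.
No 2 of the 9 camera mounts cover everything (all 36 pairs fall short), so 3 is minimum.

3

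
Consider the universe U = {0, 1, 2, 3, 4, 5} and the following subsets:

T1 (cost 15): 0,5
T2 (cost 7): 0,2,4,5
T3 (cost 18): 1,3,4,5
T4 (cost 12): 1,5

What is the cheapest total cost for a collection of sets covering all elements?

25

T2, T3 cover every element at cost 7 + 18 = 25.
Any cover uses at least 2 sets; among all covering selections none totals below 25.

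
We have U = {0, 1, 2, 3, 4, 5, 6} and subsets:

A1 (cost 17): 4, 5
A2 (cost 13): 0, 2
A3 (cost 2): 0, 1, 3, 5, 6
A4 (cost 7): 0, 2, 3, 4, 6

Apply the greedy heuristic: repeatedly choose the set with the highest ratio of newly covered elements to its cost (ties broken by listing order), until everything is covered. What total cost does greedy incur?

Pick 1: A3 adds 5 new (0, 1, 3, 5, 6) at cost 2 (ratio 5/2).
Pick 2: A4 adds 2 new (2, 4) at cost 7 (ratio 2/7).
Greedy total cost: 2 + 7 = 9.

9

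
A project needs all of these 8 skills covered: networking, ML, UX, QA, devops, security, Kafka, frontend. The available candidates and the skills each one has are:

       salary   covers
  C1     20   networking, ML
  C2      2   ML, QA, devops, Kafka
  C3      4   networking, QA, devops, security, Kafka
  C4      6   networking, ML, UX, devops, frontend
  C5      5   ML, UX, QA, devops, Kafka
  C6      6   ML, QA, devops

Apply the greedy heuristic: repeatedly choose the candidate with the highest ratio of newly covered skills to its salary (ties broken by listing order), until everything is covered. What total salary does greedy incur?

12

Pick 1: C2 adds 4 new (ML, QA, devops, Kafka) at salary 2 (ratio 4/2).
Pick 2: C3 adds 2 new (networking, security) at salary 4 (ratio 2/4).
Pick 3: C4 adds 2 new (UX, frontend) at salary 6 (ratio 2/6).
Greedy total salary: 2 + 4 + 6 = 12. (The true optimum is 10, so greedy overshoots here.)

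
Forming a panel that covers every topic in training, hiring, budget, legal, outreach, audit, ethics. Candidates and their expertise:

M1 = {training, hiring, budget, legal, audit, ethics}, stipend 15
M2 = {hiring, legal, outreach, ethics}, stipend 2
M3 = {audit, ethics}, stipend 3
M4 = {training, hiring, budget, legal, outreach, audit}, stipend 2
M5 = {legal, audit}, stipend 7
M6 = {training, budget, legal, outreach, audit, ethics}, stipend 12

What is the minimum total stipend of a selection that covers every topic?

M2, M4 cover every topic at stipend 2 + 2 = 4.
Any cover uses at least 2 members; among all covering selections none totals below 4.

4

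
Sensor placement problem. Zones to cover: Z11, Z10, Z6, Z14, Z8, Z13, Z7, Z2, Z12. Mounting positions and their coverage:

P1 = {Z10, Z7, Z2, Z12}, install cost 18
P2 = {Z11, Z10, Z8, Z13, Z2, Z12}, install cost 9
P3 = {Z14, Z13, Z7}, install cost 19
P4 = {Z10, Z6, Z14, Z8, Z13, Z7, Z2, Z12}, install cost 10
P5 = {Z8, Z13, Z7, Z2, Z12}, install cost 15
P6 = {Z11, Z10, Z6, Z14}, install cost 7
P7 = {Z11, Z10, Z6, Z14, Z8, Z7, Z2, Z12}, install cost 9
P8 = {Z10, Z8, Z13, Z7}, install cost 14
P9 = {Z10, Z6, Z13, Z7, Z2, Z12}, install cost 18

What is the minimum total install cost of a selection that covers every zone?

17

P4, P6 cover every zone at install cost 10 + 7 = 17.
Any cover uses at least 2 sensor positions; among all covering selections none totals below 17.
Greedy by coverage-per-install cost would pick P7, P2 for 18 — worse than the optimum 17.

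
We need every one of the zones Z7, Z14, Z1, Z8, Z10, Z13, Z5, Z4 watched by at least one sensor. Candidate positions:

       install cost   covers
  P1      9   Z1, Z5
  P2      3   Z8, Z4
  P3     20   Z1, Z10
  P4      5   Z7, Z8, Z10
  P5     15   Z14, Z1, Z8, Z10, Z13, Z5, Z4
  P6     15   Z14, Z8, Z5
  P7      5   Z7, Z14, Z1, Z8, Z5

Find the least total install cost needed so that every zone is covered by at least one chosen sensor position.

20

P4, P5 cover every zone at install cost 5 + 15 = 20.
Any cover uses at least 2 sensor positions; among all covering selections none totals below 20.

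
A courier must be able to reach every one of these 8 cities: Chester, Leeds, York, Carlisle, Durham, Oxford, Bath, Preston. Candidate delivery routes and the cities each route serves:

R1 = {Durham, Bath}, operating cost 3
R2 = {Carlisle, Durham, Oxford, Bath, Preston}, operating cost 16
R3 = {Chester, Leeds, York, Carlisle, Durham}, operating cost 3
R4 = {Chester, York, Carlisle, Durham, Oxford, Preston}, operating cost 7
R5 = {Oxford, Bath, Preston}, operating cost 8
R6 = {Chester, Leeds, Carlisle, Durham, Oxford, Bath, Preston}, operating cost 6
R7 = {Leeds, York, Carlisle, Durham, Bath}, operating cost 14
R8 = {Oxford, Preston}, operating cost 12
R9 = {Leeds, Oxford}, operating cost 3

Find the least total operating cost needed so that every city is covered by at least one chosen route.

R3, R6 cover every city at operating cost 3 + 6 = 9.
Any cover uses at least 2 routes; among all covering selections none totals below 9.

9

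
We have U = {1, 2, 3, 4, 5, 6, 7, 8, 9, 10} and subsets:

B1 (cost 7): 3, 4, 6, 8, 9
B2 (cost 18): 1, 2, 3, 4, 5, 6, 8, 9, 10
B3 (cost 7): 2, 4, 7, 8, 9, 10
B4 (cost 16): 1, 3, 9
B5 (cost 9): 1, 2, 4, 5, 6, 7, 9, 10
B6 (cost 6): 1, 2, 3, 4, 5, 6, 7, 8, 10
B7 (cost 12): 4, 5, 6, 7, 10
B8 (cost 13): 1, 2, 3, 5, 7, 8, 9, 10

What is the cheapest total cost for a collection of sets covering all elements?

B1, B6 cover every element at cost 7 + 6 = 13.
Any cover uses at least 2 sets; among all covering selections none totals below 13.

13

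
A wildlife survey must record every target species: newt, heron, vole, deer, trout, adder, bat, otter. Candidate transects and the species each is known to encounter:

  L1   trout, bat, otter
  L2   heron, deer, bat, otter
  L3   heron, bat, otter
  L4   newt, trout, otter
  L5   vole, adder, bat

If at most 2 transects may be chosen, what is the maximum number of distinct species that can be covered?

6

Choosing L2, L4 covers {newt, heron, deer, trout, bat, otter} — 6 species.
No choice of 2 transects does better; here vole, adder are left uncovered.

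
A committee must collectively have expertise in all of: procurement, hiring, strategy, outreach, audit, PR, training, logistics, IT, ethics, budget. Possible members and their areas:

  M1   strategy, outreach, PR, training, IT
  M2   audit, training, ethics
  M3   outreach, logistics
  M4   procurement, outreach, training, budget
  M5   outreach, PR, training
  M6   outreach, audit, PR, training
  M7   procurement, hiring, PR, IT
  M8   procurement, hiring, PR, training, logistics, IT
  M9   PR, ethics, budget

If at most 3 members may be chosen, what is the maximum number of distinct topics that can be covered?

10

Choosing M1, M2, M8 covers {procurement, hiring, strategy, outreach, audit, PR, training, logistics, IT, ethics} — 10 topics.
No choice of 3 members does better; here budget is left uncovered.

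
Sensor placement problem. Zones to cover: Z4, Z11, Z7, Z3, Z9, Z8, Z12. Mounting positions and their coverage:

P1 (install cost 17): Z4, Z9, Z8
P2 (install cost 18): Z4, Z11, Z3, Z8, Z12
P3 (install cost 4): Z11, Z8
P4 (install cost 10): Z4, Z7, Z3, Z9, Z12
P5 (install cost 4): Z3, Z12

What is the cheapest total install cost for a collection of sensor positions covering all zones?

P3, P4 cover every zone at install cost 4 + 10 = 14.
Any cover uses at least 2 sensor positions; among all covering selections none totals below 14.

14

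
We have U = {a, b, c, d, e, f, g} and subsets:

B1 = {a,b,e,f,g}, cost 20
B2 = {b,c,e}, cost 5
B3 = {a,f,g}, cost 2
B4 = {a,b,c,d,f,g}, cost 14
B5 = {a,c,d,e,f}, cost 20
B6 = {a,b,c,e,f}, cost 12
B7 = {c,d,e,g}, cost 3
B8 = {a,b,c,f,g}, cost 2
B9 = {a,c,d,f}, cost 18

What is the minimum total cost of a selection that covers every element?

5

B7, B8 cover every element at cost 3 + 2 = 5.
Any cover uses at least 2 sets; among all covering selections none totals below 5.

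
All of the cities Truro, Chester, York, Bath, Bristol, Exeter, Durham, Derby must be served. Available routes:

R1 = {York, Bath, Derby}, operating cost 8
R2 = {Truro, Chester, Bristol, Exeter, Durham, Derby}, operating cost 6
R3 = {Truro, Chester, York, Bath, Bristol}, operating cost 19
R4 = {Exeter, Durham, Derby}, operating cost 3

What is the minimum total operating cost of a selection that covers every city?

14

R1, R2 cover every city at operating cost 8 + 6 = 14.
Any cover uses at least 2 routes; among all covering selections none totals below 14.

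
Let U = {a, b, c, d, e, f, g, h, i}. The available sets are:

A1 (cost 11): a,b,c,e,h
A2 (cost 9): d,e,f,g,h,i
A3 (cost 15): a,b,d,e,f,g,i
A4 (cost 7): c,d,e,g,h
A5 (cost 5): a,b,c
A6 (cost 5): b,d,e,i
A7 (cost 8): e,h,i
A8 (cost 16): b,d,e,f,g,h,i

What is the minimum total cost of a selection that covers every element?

A2, A5 cover every element at cost 9 + 5 = 14.
Any cover uses at least 2 sets; among all covering selections none totals below 14.
Greedy by coverage-per-cost would pick A6, A4, A5, A2 for 26 — worse than the optimum 14.

14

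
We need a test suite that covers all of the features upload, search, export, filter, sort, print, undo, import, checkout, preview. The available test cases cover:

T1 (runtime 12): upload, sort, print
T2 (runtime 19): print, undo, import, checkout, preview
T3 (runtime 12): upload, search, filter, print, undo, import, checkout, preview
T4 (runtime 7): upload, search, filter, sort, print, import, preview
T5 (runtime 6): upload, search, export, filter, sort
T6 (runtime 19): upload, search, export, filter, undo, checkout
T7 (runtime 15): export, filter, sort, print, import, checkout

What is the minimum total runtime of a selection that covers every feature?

18

T3, T5 cover every feature at runtime 12 + 6 = 18.
Any cover uses at least 2 test cases; among all covering selections none totals below 18.
Greedy by coverage-per-runtime would pick T4, T3, T5 for 25 — worse than the optimum 18.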